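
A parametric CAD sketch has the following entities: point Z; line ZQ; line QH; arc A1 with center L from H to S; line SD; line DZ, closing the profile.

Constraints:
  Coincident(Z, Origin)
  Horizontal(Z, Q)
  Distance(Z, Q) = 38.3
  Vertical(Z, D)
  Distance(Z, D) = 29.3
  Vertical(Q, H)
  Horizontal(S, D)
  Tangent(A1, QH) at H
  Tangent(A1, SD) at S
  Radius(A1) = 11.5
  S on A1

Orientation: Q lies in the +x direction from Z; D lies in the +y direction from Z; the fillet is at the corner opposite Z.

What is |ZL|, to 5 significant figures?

32.173

Z is at the origin; Z and Q share the same y with |ZQ| = 38.3 and Q on the +x side, so Q = (38.300, 0.0000). Z and D share the same x with |ZD| = 29.3 and D on the +y side, so D = (0.0000, 29.300). The virtual corner opposite Z is at (38.300, 29.300). Tangency of A1 to QH means the radius LH is perpendicular to QH and A1 meets SD tangentially, so LS is at right angles to SD, with radius 11.5, so the center L sits 11.5 in from both sides at L = (26.800, 17.800). Then |ZL| = |L − Z| = 32.173.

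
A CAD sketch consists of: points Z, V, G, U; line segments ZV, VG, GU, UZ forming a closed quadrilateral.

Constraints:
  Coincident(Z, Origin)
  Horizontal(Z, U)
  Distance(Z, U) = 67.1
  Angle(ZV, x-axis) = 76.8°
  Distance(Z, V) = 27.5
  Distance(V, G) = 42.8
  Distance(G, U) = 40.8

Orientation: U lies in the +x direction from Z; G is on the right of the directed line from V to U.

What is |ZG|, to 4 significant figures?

29.49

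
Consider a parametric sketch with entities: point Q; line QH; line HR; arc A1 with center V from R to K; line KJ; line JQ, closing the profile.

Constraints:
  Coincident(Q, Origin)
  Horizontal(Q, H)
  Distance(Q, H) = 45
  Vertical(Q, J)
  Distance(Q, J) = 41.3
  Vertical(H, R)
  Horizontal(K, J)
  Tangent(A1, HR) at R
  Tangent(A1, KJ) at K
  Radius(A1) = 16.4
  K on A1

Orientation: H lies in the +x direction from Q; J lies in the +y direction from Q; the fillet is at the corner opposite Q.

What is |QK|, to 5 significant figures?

50.236

Q is at the origin; Q and H share the same y with |QH| = 45.0 and H on the +x side, so H = (45.000, 0.0000). QJ is vertical with |QJ| = 41.3 and J on the +y side, so J = (0.0000, 41.300). The virtual corner opposite Q is at (45.000, 41.300). A1 meets HR tangentially, so VR is at right angles to HR and the tangent condition forces VK to be normal to KJ, with radius 16.4, so the center V sits 16.4 in from both sides at V = (28.600, 24.900). That places the tangent points at R = (45.000, 24.900) on HR and K = (28.600, 41.300) on KJ. Then |QK| = |K − Q| = 50.236.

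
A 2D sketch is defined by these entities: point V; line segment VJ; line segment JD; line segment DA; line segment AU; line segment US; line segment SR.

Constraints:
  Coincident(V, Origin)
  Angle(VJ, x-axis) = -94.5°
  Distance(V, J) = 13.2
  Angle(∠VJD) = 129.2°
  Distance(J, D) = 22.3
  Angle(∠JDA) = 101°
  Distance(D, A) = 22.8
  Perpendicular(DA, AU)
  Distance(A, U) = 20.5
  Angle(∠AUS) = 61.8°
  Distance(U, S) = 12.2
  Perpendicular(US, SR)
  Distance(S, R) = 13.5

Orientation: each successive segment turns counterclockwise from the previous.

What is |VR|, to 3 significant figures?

32.5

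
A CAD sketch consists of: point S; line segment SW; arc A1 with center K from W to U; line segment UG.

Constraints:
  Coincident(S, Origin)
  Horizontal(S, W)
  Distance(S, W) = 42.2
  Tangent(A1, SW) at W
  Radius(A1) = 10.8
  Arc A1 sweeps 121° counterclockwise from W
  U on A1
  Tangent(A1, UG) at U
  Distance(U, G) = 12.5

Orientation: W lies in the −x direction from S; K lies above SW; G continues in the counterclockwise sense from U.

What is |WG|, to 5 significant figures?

27.223

S is at the origin; SW is horizontal with |SW| = 42.2 and W on the −x side, so W = (-42.200, 0.0000). The tangent condition forces KW to be normal to SW, so K = W + (0, 10.8) = (-42.200, 10.800). On A1, W sits at bearing -90° from K; a 121° counterclockwise sweep puts U at bearing 31°, so U = K + 10.8·(cos 31°, sin 31°) = (-32.943, 16.362). Since A1 is tangent to UG there, KU ⟂ UG, so UG runs along (−sin 31°, cos 31°); with |UG| = 12.5, G = (-39.381, 27.077). Then |WG| = |G − W| = 27.223.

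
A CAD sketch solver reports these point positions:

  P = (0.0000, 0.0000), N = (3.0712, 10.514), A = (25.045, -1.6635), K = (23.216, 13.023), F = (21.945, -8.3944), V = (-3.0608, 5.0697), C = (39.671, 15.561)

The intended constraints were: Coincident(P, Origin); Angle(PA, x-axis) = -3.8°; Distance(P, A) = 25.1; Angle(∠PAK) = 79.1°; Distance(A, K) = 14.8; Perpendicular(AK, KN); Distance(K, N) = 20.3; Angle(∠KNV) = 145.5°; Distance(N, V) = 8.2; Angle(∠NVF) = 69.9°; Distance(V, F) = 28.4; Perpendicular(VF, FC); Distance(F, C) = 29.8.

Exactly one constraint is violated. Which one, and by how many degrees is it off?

Perpendicular(VF, FC) — off by 8.20°.

P = (0.00, 0.00) ✓; PA at -3.800° ✓; |PA| = 25.10 ✓; ∠PAK = 79.10° ✓; |AK| = 14.80 ✓; ∠(AK, KN) = 90.00° ✓; |KN| = 20.30 ✓; ∠KNV = 145.5° ✓; |NV| = 8.200 ✓; ∠NVF = 69.90° ✓; |VF| = 28.40 ✓; ∠(VF, FC) = 81.80° ✗; |FC| = 29.80 ✓.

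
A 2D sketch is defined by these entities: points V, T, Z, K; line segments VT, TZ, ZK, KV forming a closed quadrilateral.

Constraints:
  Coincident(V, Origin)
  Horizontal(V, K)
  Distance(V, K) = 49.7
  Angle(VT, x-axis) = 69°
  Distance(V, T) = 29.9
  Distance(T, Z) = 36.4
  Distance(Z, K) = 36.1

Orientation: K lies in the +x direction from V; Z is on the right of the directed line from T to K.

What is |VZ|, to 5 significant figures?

16.753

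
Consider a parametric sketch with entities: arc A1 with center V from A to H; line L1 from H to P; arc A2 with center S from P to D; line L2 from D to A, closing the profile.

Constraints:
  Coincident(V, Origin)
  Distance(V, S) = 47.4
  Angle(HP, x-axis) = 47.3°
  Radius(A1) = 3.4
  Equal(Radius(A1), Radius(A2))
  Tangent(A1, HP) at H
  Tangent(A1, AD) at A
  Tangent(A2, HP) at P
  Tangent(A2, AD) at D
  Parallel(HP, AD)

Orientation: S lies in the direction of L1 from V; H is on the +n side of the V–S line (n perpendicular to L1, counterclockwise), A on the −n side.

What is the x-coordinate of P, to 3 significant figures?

29.6

The slot axis is L1's direction at 47.3°, so u = (cos 47.3°, sin 47.3°) = (0.678, 0.735) and n = (−sin 47.3°, cos 47.3°) = (-0.735, 0.678). V is at the origin and S lies 47.4 along u from V, so S = 47.4·u = (32.1, 34.8). Tangency of A1 to both parallel lines with radius 3.4 puts H and A at V ± 3.4·n: H = (-2.50, 2.31), A = (2.50, -2.31). Equal radii place P and D the same way about S: P = S + 3.4·n = (29.6, 37.1), D = S − 3.4·n = (34.6, 32.5). So P.x = 29.6.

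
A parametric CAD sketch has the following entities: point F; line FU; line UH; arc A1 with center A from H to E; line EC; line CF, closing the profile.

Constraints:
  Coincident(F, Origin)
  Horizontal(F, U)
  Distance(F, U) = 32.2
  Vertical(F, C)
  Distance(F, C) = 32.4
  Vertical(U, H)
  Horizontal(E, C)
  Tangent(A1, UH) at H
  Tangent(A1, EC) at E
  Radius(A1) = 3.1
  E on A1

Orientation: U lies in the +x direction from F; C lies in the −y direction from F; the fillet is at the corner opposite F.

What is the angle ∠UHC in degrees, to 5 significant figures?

95.499°

F is at the origin; FU is horizontal with |FU| = 32.2 and U on the +x side, so U = (32.200, 0.0000). FC is vertical with |FC| = 32.4 and C on the −y side, so C = (0.0000, -32.400). The virtual corner opposite F is at (32.200, -32.400). The tangent condition forces AH to be normal to UH and the tangent condition forces AE to be normal to EC, with radius 3.1, so the center A sits 3.1 in from both sides at A = (29.100, -29.300). That places the tangent points at H = (32.200, -29.300) on UH and E = (29.100, -32.400) on EC. Then cos ∠UHC = HU·HC / (|HU||HC|), giving 95.499°.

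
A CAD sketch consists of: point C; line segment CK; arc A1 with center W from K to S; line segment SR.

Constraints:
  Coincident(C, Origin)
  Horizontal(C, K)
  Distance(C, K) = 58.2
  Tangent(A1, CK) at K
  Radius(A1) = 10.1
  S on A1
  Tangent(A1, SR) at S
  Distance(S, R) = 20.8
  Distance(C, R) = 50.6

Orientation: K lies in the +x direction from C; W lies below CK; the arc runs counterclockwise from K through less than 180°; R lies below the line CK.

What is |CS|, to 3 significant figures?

49.0

C is at the origin; CK is horizontal with |CK| = 58.2 and K on the +x side, so K = (58.2, 0.00). Since A1 is tangent to CK there, WK ⟂ CK, so W = K + (0, -10.1) = (58.2, -10.1). Since WS ⟂ SR (tangency), |WR| = √(10.1² + 20.8²) = 23.1 regardless of where S sits on A1. So R lies on both circle(C, 50.6) and circle(W, 23.1); the below-CK intersection is R = (42.7, -27.2). S is the foot of the tangent from R: S = (48.5, -7.26).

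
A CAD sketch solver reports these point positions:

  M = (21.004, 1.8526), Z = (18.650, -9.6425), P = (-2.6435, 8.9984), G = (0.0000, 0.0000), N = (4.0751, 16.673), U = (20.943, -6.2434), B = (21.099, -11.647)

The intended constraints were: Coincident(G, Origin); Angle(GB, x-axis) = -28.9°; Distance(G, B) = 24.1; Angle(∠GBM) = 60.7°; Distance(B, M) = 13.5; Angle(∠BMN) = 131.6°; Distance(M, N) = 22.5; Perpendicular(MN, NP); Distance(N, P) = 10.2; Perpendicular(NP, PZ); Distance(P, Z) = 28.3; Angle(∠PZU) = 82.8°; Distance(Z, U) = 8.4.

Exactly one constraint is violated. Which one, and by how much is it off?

Distance(Z, U) = 8.4 — off by 4.30.

G = (0.00, 0.00) ✓; GB at -28.90° ✓; |GB| = 24.10 ✓; ∠GBM = 60.70° ✓; |BM| = 13.50 ✓; ∠BMN = 131.6° ✓; |MN| = 22.50 ✓; ∠(MN, NP) = 90.00° ✓; |NP| = 10.20 ✓; ∠(NP, PZ) = 90.00° ✓; |PZ| = 28.30 ✓; ∠PZU = 82.80° ✓; |ZU| = 4.100 ✗.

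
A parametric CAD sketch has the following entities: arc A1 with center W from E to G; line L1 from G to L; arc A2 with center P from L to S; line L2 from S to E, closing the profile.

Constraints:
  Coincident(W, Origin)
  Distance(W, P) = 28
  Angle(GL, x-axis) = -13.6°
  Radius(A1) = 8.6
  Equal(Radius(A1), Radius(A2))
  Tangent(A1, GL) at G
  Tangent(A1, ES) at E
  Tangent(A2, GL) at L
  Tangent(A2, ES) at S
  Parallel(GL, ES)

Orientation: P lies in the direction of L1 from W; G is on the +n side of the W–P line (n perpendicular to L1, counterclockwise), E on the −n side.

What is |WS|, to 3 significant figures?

29.3

The slot axis is L1's direction at -13.6°, so u = (cos -13.6°, sin -13.6°) = (0.972, -0.235) and n = (−sin -13.6°, cos -13.6°) = (0.235, 0.972). W is at the origin and P lies 28.0 along u from W, so P = 28.0·u = (27.2, -6.58). Tangency of A1 to both parallel lines with radius 8.6 puts G and E at W ± 8.6·n: G = (2.02, 8.36), E = (-2.02, -8.36). Equal radii place L and S the same way about P: L = P + 8.6·n = (29.2, 1.77), S = P − 8.6·n = (25.2, -14.9). Then |WS| = |S − W| = 29.3.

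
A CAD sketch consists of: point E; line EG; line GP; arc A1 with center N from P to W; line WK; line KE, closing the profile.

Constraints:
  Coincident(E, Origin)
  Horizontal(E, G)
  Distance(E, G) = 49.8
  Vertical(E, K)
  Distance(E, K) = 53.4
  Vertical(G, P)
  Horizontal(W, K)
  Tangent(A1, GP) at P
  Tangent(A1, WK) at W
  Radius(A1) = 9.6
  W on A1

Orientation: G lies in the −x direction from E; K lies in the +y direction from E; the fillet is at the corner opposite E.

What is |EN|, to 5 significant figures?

59.451

E is at the origin; EG is horizontal with |EG| = 49.8 and G on the −x side, so G = (-49.800, 0.0000). EK is vertical with |EK| = 53.4 and K on the +y side, so K = (0.0000, 53.400). The virtual corner opposite E is at (-49.800, 53.400). A1 meets GP tangentially, so NP is at right angles to GP and A1 meets WK tangentially, so NW is at right angles to WK, with radius 9.6, so the center N sits 9.6 in from both sides at N = (-40.200, 43.800). Then |EN| = |N − E| = 59.451.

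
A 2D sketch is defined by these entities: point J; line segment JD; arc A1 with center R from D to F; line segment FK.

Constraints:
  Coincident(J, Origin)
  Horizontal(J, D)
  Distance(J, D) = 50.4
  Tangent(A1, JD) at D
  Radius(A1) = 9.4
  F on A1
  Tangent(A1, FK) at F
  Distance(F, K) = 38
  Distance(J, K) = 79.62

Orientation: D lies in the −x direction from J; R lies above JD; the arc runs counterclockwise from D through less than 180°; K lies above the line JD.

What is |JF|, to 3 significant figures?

45.4

J is at the origin; JD is horizontal with |JD| = 50.4 and D on the −x side, so D = (-50.4, 0.00). Since A1 is tangent to JD there, RD ⟂ JD, so R = D + (0, 9.4) = (-50.4, 9.40). Since RF ⟂ FK (tangency), |RK| = √(9.4² + 38.0²) = 39.1 regardless of where F sits on A1. So K lies on both circle(J, 79.62) and circle(R, 39.1); the above-JD intersection is K = (-65.3, 45.6). F is the foot of the tangent from K: F = (-42.8, 15.0).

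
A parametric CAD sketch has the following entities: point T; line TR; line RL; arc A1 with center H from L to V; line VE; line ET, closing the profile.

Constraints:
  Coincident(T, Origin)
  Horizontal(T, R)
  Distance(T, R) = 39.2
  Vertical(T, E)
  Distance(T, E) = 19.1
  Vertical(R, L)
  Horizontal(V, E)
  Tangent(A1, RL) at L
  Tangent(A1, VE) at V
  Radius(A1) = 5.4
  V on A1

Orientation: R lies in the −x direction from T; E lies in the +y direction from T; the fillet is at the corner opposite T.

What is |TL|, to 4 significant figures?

41.53

T is at the origin; T and R share the same y with |TR| = 39.2 and R on the −x side, so R = (-39.20, 0.000). TE is vertical with |TE| = 19.1 and E on the +y side, so E = (0.000, 19.10). The virtual corner opposite T is at (-39.20, 19.10). Tangency of A1 to RL means the radius HL is perpendicular to RL and A1 meets VE tangentially, so HV is at right angles to VE, with radius 5.4, so the center H sits 5.4 in from both sides at H = (-33.80, 13.70). That places the tangent points at L = (-39.20, 13.70) on RL and V = (-33.80, 19.10) on VE. Then |TL| = |L − T| = 41.53.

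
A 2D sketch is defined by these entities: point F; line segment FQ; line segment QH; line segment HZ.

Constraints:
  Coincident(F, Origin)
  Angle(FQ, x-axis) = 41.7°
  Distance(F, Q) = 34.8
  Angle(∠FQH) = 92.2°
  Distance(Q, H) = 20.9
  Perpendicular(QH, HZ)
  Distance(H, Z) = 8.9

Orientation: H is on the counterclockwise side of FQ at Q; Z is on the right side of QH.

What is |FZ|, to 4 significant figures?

49.01

∠FQH = 92.2°, so QH runs at 41.7° + (180° − 92.2°) = 129.5° from the x-axis; with |QH| = 20.9, H = Q + 20.9·(cos 129.5°, sin 129.5°) = (12.69, 39.28). QH is perpendicular to HZ; with |HZ| = 8.9 on the right of QH, Z = H + 8.9·(0.7716, 0.6361) = (19.56, 44.94). Then |FZ| = |Z − F| = 49.01.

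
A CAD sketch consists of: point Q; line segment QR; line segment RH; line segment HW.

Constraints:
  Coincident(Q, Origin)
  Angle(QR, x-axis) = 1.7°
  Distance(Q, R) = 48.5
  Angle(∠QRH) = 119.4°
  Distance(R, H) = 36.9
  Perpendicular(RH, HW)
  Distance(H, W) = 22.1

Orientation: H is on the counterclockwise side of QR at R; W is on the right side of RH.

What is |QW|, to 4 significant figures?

88.47

Q is at the origin; QR runs at 1.7° with length 48.5, so R = 48.5·(cos 1.7°, sin 1.7°) = (48.48, 1.439). ∠QRH = 119.4°, so RH runs at 1.7° + (180° − 119.4°) = 62.30° from the x-axis; with |RH| = 36.9, H = R + 36.9·(cos 62.30°, sin 62.30°) = (65.63, 34.11). RH is perpendicular to HW; with |HW| = 22.1 on the right of RH, W = H + 22.1·(0.8854, -0.4648) = (85.20, 23.84). Then |QW| = |W − Q| = 88.47.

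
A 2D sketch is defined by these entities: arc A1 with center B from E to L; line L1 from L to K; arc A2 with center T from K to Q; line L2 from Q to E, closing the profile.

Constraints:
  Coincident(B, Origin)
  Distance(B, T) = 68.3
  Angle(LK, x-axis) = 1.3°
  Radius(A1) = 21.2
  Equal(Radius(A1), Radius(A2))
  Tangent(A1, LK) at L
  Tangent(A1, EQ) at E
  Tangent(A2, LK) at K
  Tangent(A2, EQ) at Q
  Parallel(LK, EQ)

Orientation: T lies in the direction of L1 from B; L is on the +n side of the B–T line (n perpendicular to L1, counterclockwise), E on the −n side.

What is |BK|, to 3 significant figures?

71.5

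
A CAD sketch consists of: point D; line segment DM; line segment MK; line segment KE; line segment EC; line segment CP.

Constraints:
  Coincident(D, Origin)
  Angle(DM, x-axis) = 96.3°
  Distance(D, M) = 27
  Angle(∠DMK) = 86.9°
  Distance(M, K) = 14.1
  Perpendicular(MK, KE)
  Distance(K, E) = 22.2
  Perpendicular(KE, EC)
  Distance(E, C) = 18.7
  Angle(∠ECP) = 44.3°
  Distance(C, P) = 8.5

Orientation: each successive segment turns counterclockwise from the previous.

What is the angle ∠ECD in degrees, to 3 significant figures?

38.2°

D is at the origin; DM runs at 96.3° with length 27.0, so M = (-2.96, 26.8). ∠DMK = 86.9° gives MK at -171° from the x-axis; with |MK| = 14.1, K = (-16.9, 24.5). MK is perpendicular to KE, so KE runs at -80.6°; with |KE| = 22.2, E = (-13.2, 2.63). The perpendicularity gives EC at right angles to KE, so EC runs at 9.40°; with |EC| = 18.7, C = (5.20, 5.69). Then cos ∠ECD = CE·CD / (|CE||CD|), giving 38.2°.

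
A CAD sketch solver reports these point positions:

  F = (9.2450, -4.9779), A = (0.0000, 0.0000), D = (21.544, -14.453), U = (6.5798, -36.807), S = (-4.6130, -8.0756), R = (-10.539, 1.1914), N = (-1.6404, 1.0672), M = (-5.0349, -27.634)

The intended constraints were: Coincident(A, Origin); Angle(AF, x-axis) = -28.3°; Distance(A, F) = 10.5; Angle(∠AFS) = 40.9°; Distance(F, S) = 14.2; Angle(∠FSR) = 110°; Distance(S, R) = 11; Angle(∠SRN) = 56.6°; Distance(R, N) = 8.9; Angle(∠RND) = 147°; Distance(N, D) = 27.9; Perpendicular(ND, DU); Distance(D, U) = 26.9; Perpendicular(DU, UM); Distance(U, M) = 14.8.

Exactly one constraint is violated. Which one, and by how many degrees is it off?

Perpendicular(DU, UM) — off by 4.50°.

A = (0.00, 0.00) ✓; AF at -28.30° ✓; |AF| = 10.50 ✓; ∠AFS = 40.90° ✓; |FS| = 14.20 ✓; ∠FSR = 110.0° ✓; |SR| = 11.00 ✓; ∠SRN = 56.60° ✓; |RN| = 8.899 ✓; ∠RND = 147.0° ✓; |ND| = 27.90 ✓; ∠(ND, DU) = 90.00° ✓; |DU| = 26.90 ✓; ∠(DU, UM) = 94.50° ✗; |UM| = 14.80 ✓.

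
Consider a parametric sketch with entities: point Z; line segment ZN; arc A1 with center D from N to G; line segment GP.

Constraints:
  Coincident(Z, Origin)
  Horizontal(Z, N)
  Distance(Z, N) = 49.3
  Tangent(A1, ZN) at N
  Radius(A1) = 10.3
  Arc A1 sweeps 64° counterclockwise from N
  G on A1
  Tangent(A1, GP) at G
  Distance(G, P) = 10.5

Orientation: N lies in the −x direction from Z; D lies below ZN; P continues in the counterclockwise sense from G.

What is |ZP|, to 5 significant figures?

64.969

On A1, N sits at bearing 90° from D; a 64° counterclockwise sweep puts G at bearing 154°, so G = D + 10.3·(cos 154°, sin 154°) = (-58.558, -5.7848). The tangent condition forces DG to be normal to GP, so GP runs along (−sin 154°, cos 154°); with |GP| = 10.5, P = (-63.160, -15.222). Then |ZP| = |P − Z| = 64.969.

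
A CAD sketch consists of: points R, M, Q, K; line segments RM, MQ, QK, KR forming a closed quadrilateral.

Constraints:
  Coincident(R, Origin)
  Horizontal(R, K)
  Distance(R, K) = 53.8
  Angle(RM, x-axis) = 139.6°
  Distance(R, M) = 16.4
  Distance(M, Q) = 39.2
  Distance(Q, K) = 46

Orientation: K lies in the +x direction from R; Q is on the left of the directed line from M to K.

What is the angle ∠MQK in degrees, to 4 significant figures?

103.7°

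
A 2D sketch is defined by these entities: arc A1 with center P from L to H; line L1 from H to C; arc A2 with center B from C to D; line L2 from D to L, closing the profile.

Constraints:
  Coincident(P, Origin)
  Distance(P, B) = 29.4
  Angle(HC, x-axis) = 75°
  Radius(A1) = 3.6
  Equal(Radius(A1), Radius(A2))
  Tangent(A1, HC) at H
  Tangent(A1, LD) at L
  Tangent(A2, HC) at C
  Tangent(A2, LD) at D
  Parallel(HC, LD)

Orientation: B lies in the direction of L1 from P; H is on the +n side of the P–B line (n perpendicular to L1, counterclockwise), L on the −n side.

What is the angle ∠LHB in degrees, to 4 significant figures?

83.02°

The slot axis is L1's direction at 75.0°, so u = (cos 75.0°, sin 75.0°) = (0.2588, 0.9659) and n = (−sin 75.0°, cos 75.0°) = (-0.9659, 0.2588). P is at the origin and B lies 29.4 along u from P, so B = 29.4·u = (7.609, 28.40). Tangency of A1 to both parallel lines with radius 3.6 puts H and L at P ± 3.6·n: H = (-3.477, 0.9317), L = (3.477, -0.9317). Then cos ∠LHB = HL·HB / (|HL||HB|), giving 83.02°.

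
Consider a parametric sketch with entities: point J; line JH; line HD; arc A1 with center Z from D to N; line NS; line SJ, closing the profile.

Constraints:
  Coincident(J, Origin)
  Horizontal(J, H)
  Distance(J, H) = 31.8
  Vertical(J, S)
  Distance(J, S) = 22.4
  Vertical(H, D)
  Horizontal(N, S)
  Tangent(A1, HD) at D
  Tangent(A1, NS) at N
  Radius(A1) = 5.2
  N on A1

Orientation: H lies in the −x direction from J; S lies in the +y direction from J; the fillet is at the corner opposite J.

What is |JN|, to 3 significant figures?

34.8

The virtual corner opposite J is at (-31.8, 22.4). Tangency of A1 to HD means the radius ZD is perpendicular to HD and since A1 is tangent to NS there, ZN ⟂ NS, with radius 5.2, so the center Z sits 5.2 in from both sides at Z = (-26.6, 17.2). That places the tangent points at D = (-31.8, 17.2) on HD and N = (-26.6, 22.4) on NS. Then |JN| = |N − J| = 34.8.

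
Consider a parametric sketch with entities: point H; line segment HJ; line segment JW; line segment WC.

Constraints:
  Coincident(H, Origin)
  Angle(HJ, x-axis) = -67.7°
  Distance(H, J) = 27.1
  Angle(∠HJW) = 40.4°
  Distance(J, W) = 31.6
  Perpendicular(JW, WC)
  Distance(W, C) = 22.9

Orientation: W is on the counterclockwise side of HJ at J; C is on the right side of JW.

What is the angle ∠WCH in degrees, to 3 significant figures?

15.2°

H is at the origin; HJ runs at -67.7° with length 27.1, so J = 27.1·(cos -67.7°, sin -67.7°) = (10.3, -25.1). ∠HJW = 40.4°, so JW runs at -67.7° + (180° − 40.4°) = 71.9° from the x-axis; with |JW| = 31.6, W = J + 31.6·(cos 71.9°, sin 71.9°) = (20.1, 4.96). JW is perpendicular to WC; with |WC| = 22.9 on the right of JW, C = W + 22.9·(0.951, -0.311) = (41.9, -2.15). Then cos ∠WCH = CW·CH / (|CW||CH|), giving 15.2°.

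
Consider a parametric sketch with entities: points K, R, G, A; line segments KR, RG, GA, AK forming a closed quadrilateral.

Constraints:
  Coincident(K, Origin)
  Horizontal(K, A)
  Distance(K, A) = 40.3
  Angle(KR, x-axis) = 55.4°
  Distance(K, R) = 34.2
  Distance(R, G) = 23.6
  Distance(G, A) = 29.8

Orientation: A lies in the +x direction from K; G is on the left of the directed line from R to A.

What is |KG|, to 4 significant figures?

52.22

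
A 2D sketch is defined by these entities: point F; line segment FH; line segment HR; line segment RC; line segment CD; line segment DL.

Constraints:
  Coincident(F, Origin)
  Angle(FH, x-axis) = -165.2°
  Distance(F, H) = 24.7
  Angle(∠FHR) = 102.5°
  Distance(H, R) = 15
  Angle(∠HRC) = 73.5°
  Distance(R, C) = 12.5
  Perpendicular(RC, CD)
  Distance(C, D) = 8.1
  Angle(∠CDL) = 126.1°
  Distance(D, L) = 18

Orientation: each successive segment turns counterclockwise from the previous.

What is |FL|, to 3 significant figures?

31.5

F is at the origin; FH runs at -165.2° with length 24.7, so H = (-23.9, -6.31). ∠FHR = 102.5° gives HR at -87.7° from the x-axis; with |HR| = 15.0, R = (-23.3, -21.3). ∠HRC = 73.5° gives RC at 18.8° from the x-axis; with |RC| = 12.5, C = (-11.4, -17.3). RC ⟂ CD, so CD runs at 109°; with |CD| = 8.1, D = (-14.1, -9.60). ∠CDL = 126.1° gives DL at 163° from the x-axis; with |DL| = 18.0, L = (-31.2, -4.25). Then |FL| = |L − F| = 31.5.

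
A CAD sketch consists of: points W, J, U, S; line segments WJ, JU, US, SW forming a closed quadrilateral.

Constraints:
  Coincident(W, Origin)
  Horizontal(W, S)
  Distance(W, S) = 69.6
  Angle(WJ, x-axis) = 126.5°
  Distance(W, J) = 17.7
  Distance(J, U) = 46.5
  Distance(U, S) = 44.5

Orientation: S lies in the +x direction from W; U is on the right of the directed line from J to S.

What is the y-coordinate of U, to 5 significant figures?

-13.121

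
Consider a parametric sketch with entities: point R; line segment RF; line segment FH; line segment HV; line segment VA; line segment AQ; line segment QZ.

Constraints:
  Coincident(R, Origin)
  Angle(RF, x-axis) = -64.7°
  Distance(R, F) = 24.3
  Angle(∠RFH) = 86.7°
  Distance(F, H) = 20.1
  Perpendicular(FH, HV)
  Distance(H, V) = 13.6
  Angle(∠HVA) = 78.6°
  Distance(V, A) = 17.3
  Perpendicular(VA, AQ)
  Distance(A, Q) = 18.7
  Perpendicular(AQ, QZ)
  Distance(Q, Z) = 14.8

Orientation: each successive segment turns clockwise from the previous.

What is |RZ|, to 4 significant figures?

35.60

R is at the origin; RF runs at -64.7° with length 24.3, so F = (10.38, -21.97). ∠RFH = 86.7° gives FH at -158.0° from the x-axis; with |FH| = 20.1, H = (-8.252, -29.50). FH ⟂ HV, so HV runs at 112.0°; with |HV| = 13.6, V = (-13.35, -16.89). ∠HVA = 78.6° gives VA at 10.60° from the x-axis; with |VA| = 17.3, A = (3.659, -13.71). VA ⟂ AQ, so AQ runs at -79.40°; with |AQ| = 18.7, Q = (7.098, -32.09). AQ is perpendicular to QZ, so QZ runs at -169.4°; with |QZ| = 14.8, Z = (-7.449, -34.81). Then |RZ| = |Z − R| = 35.60.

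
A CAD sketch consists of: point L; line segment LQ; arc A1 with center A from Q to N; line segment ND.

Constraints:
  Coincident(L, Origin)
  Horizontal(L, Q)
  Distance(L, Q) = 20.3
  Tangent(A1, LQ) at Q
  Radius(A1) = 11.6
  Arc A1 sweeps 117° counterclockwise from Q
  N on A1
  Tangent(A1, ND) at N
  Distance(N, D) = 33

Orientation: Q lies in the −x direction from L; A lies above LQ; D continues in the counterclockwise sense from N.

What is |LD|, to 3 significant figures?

52.6

L is at the origin; L and Q share the same y with |LQ| = 20.3 and Q on the −x side, so Q = (-20.3, 0.00). Tangency of A1 to LQ means the radius AQ is perpendicular to LQ, so A = Q + (0, 11.6) = (-20.3, 11.6). On A1, Q sits at bearing -90° from A; a 117° counterclockwise sweep puts N at bearing 27°, so N = A + 11.6·(cos 27°, sin 27°) = (-9.96, 16.9). A1 meets ND tangentially, so AN is at right angles to ND, so ND runs along (−sin 27°, cos 27°); with |ND| = 33.0, D = (-24.9, 46.3). Then |LD| = |D − L| = 52.6.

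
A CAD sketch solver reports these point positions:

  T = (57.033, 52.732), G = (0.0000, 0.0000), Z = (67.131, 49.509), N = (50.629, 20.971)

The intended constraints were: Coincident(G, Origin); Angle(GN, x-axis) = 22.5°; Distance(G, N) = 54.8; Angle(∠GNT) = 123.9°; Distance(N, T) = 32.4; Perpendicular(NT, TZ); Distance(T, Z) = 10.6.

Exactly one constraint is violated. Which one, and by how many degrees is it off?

Perpendicular(NT, TZ) — off by 6.30°.

G = (0.00, 0.00) ✓; GN at 22.50° ✓; |GN| = 54.80 ✓; ∠GNT = 123.9° ✓; |NT| = 32.40 ✓; ∠(NT, TZ) = 96.30° ✗; |TZ| = 10.60 ✓.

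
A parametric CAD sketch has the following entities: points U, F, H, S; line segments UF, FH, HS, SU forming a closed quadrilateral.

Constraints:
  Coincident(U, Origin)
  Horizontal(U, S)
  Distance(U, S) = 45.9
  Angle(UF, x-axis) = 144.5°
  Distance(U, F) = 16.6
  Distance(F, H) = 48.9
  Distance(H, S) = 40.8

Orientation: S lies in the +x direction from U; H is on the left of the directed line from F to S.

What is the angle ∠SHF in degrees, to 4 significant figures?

83.77°

Checks: U.y = 0.00, S.y = 0.00 ✓; |FH| = 48.90 ✓; |HS| = 40.80 ✓.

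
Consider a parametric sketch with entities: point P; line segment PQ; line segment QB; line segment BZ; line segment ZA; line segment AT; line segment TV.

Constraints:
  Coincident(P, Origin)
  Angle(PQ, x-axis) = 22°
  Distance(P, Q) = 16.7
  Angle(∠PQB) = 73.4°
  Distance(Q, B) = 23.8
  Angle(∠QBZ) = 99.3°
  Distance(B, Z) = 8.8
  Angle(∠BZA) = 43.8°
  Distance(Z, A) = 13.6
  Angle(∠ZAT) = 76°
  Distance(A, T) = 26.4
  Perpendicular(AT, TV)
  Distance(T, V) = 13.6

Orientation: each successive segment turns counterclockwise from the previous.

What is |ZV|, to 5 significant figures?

23.113

P is at the origin; PQ runs at 22.0° with length 16.7, so Q = (15.484, 6.2559). ∠PQB = 73.4° gives QB at 128.60° from the x-axis; with |QB| = 23.8, B = (0.63564, 24.856). ∠QBZ = 99.3° gives BZ at -150.70° from the x-axis; with |BZ| = 8.8, Z = (-7.0386, 20.550). ∠BZA = 43.8° gives ZA at -14.500° from the x-axis; with |ZA| = 13.6, A = (6.1282, 17.144). ∠ZAT = 76.0° gives AT at 89.500° from the x-axis; with |AT| = 26.4, T = (6.3586, 43.543). The perpendicularity gives TV at right angles to AT, so TV runs at 179.50°; with |TV| = 13.6, V = (-7.2409, 43.662). Then |ZV| = |V − Z| = 23.113.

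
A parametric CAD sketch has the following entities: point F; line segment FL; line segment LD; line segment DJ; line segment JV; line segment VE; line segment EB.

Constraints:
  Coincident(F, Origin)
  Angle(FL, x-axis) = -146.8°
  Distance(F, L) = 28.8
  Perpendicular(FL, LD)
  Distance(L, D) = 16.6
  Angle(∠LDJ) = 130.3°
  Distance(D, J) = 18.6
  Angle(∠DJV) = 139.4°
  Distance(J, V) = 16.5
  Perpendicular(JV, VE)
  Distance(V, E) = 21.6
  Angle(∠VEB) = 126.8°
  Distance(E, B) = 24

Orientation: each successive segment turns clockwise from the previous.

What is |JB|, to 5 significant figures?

36.079

JV ⟂ VE, so VE runs at -57.100°; with |VE| = 21.6, E = (-2.3194, 6.7811). ∠VEB = 126.8° gives EB at -110.30° from the x-axis; with |EB| = 24.0, B = (-10.646, -15.728). Then |JB| = |B − J| = 36.079.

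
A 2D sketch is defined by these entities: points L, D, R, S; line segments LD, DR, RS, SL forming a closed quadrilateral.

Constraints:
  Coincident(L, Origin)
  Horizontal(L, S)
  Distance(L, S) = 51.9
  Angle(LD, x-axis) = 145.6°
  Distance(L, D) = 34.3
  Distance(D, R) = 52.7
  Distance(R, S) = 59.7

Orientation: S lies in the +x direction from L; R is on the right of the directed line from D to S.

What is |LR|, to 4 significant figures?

26.21

Checks: |DR| = 52.70 ✓; |RS| = 59.70 ✓.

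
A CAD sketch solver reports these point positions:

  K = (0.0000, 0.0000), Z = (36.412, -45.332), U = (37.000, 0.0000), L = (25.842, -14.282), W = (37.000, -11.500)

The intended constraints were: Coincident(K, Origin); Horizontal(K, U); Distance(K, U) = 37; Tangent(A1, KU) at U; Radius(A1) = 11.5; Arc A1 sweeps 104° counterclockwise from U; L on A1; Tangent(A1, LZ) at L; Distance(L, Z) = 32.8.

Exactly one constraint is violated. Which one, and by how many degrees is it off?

Tangent(A1, LZ) at L — off by 4.80°.

K = (0.00, 0.00) ✓; K.y = 0.00, U.y = 0.00 ✓; |KU| = 37.00 ✓; ∠(WU, UK) = 90.00° ✓; |WU| = 11.50 ✓; bearing(W→L) − bearing(W→U) = 104.0° ✓; |WL| = 11.50 ✓; ∠(WL, LZ) = 85.20° ✗; |LZ| = 32.80 ✓.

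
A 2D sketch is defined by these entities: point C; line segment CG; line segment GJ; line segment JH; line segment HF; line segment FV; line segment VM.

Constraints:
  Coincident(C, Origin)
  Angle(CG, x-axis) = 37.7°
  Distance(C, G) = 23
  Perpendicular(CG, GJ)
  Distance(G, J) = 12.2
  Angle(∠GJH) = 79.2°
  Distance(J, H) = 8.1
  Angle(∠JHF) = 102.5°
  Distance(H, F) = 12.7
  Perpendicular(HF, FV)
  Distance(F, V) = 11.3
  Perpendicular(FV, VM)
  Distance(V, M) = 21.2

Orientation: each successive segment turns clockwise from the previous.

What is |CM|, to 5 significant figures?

32.590

The perpendicularity gives FV at right angles to HF, so FV runs at 39.400°; with |FV| = 11.3, V = (19.106, 17.734). The perpendicularity gives VM at right angles to FV, so VM runs at -50.600°; with |VM| = 21.2, M = (32.562, 1.3517). Then |CM| = |M − C| = 32.590.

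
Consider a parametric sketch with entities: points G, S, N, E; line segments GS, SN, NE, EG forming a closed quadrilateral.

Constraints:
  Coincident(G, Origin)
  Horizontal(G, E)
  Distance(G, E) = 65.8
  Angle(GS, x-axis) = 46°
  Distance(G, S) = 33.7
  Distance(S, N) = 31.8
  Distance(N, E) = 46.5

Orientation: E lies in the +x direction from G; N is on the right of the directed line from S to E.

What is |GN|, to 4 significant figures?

21.21

Checks: |SN| = 31.80 ✓; |NE| = 46.50 ✓.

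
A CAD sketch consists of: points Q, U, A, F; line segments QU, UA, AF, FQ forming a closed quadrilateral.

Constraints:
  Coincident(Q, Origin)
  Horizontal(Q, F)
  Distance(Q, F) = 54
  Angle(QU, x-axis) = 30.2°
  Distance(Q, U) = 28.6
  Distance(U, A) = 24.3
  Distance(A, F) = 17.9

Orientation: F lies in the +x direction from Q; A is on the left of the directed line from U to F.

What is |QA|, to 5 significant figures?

51.782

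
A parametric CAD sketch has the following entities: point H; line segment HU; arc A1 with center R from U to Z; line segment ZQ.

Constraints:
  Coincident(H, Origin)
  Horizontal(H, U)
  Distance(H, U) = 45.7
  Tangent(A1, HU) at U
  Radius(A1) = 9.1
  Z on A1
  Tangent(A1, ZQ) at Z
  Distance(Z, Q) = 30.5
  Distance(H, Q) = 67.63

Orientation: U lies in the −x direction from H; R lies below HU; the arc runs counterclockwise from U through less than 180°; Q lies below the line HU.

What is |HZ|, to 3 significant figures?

55.5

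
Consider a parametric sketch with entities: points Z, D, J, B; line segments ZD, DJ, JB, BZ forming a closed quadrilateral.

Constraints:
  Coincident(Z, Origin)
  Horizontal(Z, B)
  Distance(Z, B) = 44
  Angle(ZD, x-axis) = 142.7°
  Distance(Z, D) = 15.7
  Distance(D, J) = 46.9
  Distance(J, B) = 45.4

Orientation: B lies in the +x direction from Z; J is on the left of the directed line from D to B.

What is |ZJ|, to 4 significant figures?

46.32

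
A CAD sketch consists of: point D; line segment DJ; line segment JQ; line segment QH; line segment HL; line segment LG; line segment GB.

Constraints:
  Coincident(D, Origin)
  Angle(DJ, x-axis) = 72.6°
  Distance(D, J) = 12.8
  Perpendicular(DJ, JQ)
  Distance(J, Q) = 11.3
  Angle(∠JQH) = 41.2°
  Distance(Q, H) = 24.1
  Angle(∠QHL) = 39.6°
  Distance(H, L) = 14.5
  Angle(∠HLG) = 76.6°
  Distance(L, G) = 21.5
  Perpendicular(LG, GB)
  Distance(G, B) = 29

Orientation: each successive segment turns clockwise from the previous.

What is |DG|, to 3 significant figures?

15.6

∠QHL = 39.6° gives HL at 63.4° from the x-axis; with |HL| = 14.5, L = (-0.947, 12.1). ∠HLG = 76.6° gives LG at -40.0° from the x-axis; with |LG| = 21.5, G = (15.5, -1.75). Then |DG| = |G − D| = 15.6.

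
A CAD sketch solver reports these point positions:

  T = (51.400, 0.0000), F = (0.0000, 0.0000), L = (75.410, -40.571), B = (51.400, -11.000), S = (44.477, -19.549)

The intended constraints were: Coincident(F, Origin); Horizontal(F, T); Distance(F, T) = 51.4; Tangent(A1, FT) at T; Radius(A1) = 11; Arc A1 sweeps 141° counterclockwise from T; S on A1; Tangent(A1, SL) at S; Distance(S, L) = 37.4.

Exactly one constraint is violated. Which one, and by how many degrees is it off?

Tangent(A1, SL) at S — off by 4.80°.

F = (0.00, 0.00) ✓; F.y = 0.00, T.y = 0.00 ✓; |FT| = 51.40 ✓; ∠(BT, TF) = 90.00° ✓; |BT| = 11.00 ✓; bearing(B→S) − bearing(B→T) = 141.0° ✓; |BS| = 11.00 ✓; ∠(BS, SL) = 85.20° ✗; |SL| = 37.40 ✓.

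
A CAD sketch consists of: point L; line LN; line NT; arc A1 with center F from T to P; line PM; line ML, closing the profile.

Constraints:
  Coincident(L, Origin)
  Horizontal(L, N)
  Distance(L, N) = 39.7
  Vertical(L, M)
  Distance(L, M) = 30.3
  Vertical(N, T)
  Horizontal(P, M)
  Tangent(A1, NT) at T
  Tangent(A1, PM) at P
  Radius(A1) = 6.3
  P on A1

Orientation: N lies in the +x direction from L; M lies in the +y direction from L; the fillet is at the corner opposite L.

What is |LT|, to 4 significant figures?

46.39

L is at the origin; LN is horizontal with |LN| = 39.7 and N on the +x side, so N = (39.70, 0.000). LM is vertical with |LM| = 30.3 and M on the +y side, so M = (0.000, 30.30). The virtual corner opposite L is at (39.70, 30.30). Since A1 is tangent to NT there, FT ⟂ NT and A1 meets PM tangentially, so FP is at right angles to PM, with radius 6.3, so the center F sits 6.3 in from both sides at F = (33.40, 24.00). That places the tangent points at T = (39.70, 24.00) on NT and P = (33.40, 30.30) on PM. Then |LT| = |T − L| = 46.39.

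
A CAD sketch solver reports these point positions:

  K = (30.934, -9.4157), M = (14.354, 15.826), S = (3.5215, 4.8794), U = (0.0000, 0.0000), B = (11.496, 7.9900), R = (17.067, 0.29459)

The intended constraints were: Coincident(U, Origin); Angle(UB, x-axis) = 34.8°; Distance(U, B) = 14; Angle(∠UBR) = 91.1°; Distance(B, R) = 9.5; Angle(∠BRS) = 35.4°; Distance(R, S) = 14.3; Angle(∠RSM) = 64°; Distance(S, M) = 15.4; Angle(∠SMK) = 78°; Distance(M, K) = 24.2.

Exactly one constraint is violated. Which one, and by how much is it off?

Distance(M, K) = 24.2 — off by 6.00.

U = (0.00, 0.00) ✓; UB at 34.80° ✓; |UB| = 14.00 ✓; ∠UBR = 91.10° ✓; |BR| = 9.500 ✓; ∠BRS = 35.40° ✓; |RS| = 14.30 ✓; ∠RSM = 64.00° ✓; |SM| = 15.40 ✓; ∠SMK = 78.00° ✓; |MK| = 30.20 ✗.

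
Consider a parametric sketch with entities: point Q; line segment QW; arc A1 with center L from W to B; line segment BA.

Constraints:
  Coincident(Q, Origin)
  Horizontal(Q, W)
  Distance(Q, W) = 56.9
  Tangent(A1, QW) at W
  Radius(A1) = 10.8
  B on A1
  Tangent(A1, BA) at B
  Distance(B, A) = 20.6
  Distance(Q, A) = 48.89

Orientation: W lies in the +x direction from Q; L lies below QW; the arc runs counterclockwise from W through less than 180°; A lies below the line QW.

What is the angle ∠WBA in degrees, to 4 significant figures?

143.5°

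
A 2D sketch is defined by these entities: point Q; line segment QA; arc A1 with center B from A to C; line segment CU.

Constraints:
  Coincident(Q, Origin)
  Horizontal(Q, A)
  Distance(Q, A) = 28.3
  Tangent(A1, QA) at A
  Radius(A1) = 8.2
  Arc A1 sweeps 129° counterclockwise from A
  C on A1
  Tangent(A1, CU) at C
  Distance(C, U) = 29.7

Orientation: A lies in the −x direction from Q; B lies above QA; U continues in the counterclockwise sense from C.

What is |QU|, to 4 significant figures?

54.57

Q is at the origin; QA is horizontal with |QA| = 28.3 and A on the −x side, so A = (-28.30, 0.000). A1 meets QA tangentially, so BA is at right angles to QA, so B = A + (0, 8.2) = (-28.30, 8.200). On A1, A sits at bearing -90° from B; a 129° counterclockwise sweep puts C at bearing 39°, so C = B + 8.2·(cos 39°, sin 39°) = (-21.93, 13.36). A1 meets CU tangentially, so BC is at right angles to CU, so CU runs along (−sin 39°, cos 39°); with |CU| = 29.7, U = (-40.62, 36.44). Then |QU| = |U − Q| = 54.57.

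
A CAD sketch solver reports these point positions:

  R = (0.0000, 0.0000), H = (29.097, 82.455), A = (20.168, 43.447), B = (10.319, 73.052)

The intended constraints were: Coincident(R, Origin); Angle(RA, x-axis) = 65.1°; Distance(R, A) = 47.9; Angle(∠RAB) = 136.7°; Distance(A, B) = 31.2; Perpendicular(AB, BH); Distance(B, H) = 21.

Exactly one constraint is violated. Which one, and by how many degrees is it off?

Perpendicular(AB, BH) — off by 8.20°.

R = (0.00, 0.00) ✓; RA at 65.10° ✓; |RA| = 47.90 ✓; ∠RAB = 136.7° ✓; |AB| = 31.20 ✓; ∠(AB, BH) = 81.80° ✗; |BH| = 21.00 ✓.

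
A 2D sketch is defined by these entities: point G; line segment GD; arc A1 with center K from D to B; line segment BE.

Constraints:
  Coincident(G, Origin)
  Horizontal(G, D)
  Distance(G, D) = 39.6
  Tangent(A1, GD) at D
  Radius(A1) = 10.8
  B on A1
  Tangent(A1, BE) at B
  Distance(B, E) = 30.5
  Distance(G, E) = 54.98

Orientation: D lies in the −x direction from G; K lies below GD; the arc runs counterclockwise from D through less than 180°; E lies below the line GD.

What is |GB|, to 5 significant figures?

51.620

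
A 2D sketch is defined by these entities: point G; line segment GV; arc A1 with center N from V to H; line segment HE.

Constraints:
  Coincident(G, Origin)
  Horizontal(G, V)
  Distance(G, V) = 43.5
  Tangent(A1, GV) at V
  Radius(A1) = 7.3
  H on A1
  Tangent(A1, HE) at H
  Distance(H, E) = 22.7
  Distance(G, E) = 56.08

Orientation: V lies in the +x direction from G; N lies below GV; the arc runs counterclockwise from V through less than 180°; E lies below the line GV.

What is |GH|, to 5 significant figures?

38.381

Checks: G.y = 0.00, V.y = 0.00 ✓; |NH| = 7.300 ✓; ∠(NH, HE) = 90.00° ✓; |HE| = 22.70 ✓; |GE| = 56.08 ✓.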